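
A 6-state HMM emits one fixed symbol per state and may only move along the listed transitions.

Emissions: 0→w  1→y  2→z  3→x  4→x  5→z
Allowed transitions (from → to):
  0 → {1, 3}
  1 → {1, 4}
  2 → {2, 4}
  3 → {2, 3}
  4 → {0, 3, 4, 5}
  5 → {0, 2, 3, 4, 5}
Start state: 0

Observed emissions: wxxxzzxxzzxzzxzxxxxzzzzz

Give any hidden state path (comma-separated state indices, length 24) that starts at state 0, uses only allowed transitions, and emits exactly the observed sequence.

  t0 'w' -> {0}, take 0 (start)
  t1 'x' -> {3,4}, take 3 (0->3 ok)
  t2 'x' -> {3,4}, take 3 (3->3 ok)
  t3 'x' -> {3,4}, take 3 (3->3 ok)
  t4 'z' -> {2,5}, take 2 (3->2 ok)
  t5 'z' -> {2,5}, take 2 (2->2 ok)
  t6 'x' -> {3,4}, take 4 (2->4 ok)
  t7 'x' -> {3,4}, take 4 (4->4 ok)
  t8 'z' -> {2,5}, take 5 (4->5 ok)
  t9 'z' -> {2,5}, take 5 (5->5 ok)
  t10 'x' -> {3,4}, take 4 (5->4 ok)
  t11 'z' -> {2,5}, take 5 (4->5 ok)
  t12 'z' -> {2,5}, take 2 (5->2 ok)
  t13 'x' -> {3,4}, take 4 (2->4 ok)
  t14 'z' -> {2,5}, take 5 (4->5 ok)
  t15 'x' -> {3,4}, take 4 (5->4 ok)
  t16 'x' -> {3,4}, take 4 (4->4 ok)
  t17 'x' -> {3,4}, take 4 (4->4 ok)
  t18 'x' -> {3,4}, take 3 (4->3 ok)
  t19 'z' -> {2,5}, take 2 (3->2 ok)
  t20 'z' -> {2,5}, take 2 (2->2 ok)
  t21 'z' -> {2,5}, take 2 (2->2 ok)
  t22 'z' -> {2,5}, take 2 (2->2 ok)
  t23 'z' -> {2,5}, take 2 (2->2 ok)

0,3,3,3,2,2,4,4,5,5,4,5,2,4,5,4,4,4,3,2,2,2,2,2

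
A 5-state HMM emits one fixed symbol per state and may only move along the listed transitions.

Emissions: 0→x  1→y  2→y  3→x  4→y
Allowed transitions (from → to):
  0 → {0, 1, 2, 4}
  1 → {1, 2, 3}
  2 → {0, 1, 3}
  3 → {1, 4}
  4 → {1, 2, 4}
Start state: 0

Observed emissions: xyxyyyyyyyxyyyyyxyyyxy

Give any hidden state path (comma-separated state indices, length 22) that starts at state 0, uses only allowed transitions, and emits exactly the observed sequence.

0,2,0,1,2,1,1,2,1,2,3,4,4,4,1,1,3,1,2,1,3,4

  0: obs=x cand={0,3} pick 0 [start]
  1: obs=y cand={1,2,4} pick 2 [0->2 ok]
  2: obs=x cand={0,3} pick 0 [2->0 ok]
  3: obs=y cand={1,2,4} pick 1 [0->1 ok]
  4: obs=y cand={1,2,4} pick 2 [1->2 ok]
  5: obs=y cand={1,2,4} pick 1 [2->1 ok]
  6: obs=y cand={1,2,4} pick 1 [1->1 ok]
  7: obs=y cand={1,2,4} pick 2 [1->2 ok]
  8: obs=y cand={1,2,4} pick 1 [2->1 ok]
  9: obs=y cand={1,2,4} pick 2 [1->2 ok]
  10: obs=x cand={0,3} pick 3 [2->3 ok]
  11: obs=y cand={1,2,4} pick 4 [3->4 ok]
  12: obs=y cand={1,2,4} pick 4 [4->4 ok]
  13: obs=y cand={1,2,4} pick 4 [4->4 ok]
  14: obs=y cand={1,2,4} pick 1 [4->1 ok]
  15: obs=y cand={1,2,4} pick 1 [1->1 ok]
  16: obs=x cand={0,3} pick 3 [1->3 ok]
  17: obs=y cand={1,2,4} pick 1 [3->1 ok]
  18: obs=y cand={1,2,4} pick 2 [1->2 ok]
  19: obs=y cand={1,2,4} pick 1 [2->1 ok]
  20: obs=x cand={0,3} pick 3 [1->3 ok]
  21: obs=y cand={1,2,4} pick 4 [3->4 ok]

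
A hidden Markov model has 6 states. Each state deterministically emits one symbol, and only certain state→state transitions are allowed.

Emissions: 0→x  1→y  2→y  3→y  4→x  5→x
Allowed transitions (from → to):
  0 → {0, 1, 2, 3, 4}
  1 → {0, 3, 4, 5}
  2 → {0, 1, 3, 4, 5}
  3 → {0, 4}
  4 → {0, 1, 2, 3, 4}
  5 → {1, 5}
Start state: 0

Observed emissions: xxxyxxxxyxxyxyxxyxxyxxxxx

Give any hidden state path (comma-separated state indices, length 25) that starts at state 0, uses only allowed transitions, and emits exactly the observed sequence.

0,0,4,1,5,5,5,5,1,0,4,2,4,3,4,0,1,4,0,3,0,4,0,4,0

  t0 'x' -> {0,4,5}, take 0 (start)
  t1 'x' -> {0,4,5}, take 0 (0->0 ok)
  t2 'x' -> {0,4,5}, take 4 (0->4 ok)
  t3 'y' -> {1,2,3}, take 1 (4->1 ok)
  t4 'x' -> {0,4,5}, take 5 (1->5 ok)
  t5 'x' -> {0,4,5}, take 5 (5->5 ok)
  t6 'x' -> {0,4,5}, take 5 (5->5 ok)
  t7 'x' -> {0,4,5}, take 5 (5->5 ok)
  t8 'y' -> {1,2,3}, take 1 (5->1 ok)
  t9 'x' -> {0,4,5}, take 0 (1->0 ok)
  t10 'x' -> {0,4,5}, take 4 (0->4 ok)
  t11 'y' -> {1,2,3}, take 2 (4->2 ok)
  t12 'x' -> {0,4,5}, take 4 (2->4 ok)
  t13 'y' -> {1,2,3}, take 3 (4->3 ok)
  t14 'x' -> {0,4,5}, take 4 (3->4 ok)
  t15 'x' -> {0,4,5}, take 0 (4->0 ok)
  t16 'y' -> {1,2,3}, take 1 (0->1 ok)
  t17 'x' -> {0,4,5}, take 4 (1->4 ok)
  t18 'x' -> {0,4,5}, take 0 (4->0 ok)
  t19 'y' -> {1,2,3}, take 3 (0->3 ok)
  t20 'x' -> {0,4,5}, take 0 (3->0 ok)
  t21 'x' -> {0,4,5}, take 4 (0->4 ok)
  t22 'x' -> {0,4,5}, take 0 (4->0 ok)
  t23 'x' -> {0,4,5}, take 4 (0->4 ok)
  t24 'x' -> {0,4,5}, take 0 (4->0 ok)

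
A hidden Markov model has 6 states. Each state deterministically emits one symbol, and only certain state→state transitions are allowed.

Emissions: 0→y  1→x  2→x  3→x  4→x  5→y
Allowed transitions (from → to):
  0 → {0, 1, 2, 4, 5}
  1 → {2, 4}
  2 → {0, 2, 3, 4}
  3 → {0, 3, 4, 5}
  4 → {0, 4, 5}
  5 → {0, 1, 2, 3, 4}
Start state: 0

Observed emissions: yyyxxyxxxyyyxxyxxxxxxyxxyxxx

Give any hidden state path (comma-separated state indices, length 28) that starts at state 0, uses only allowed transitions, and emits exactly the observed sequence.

  0: obs=y cand={0,5} pick 0 [start]
  1: obs=y cand={0,5} pick 0 [0->0 ok]
  2: obs=y cand={0,5} pick 0 [0->0 ok]
  3: obs=x cand={1,2,3,4} pick 1 [0->1 ok]
  4: obs=x cand={1,2,3,4} pick 4 [1->4 ok]
  5: obs=y cand={0,5} pick 5 [4->5 ok]
  6: obs=x cand={1,2,3,4} pick 2 [5->2 ok]
  7: obs=x cand={1,2,3,4} pick 2 [2->2 ok]
  8: obs=x cand={1,2,3,4} pick 2 [2->2 ok]
  9: obs=y cand={0,5} pick 0 [2->0 ok]
  10: obs=y cand={0,5} pick 0 [0->0 ok]
  11: obs=y cand={0,5} pick 0 [0->0 ok]
  12: obs=x cand={1,2,3,4} pick 2 [0->2 ok]
  13: obs=x cand={1,2,3,4} pick 3 [2->3 ok]
  14: obs=y cand={0,5} pick 0 [3->0 ok]
  15: obs=x cand={1,2,3,4} pick 1 [0->1 ok]
  16: obs=x cand={1,2,3,4} pick 2 [1->2 ok]
  17: obs=x cand={1,2,3,4} pick 2 [2->2 ok]
  18: obs=x cand={1,2,3,4} pick 2 [2->2 ok]
  19: obs=x cand={1,2,3,4} pick 2 [2->2 ok]
  20: obs=x cand={1,2,3,4} pick 4 [2->4 ok]
  21: obs=y cand={0,5} pick 5 [4->5 ok]
  22: obs=x cand={1,2,3,4} pick 2 [5->2 ok]
  23: obs=x cand={1,2,3,4} pick 3 [2->3 ok]
  24: obs=y cand={0,5} pick 0 [3->0 ok]
  25: obs=x cand={1,2,3,4} pick 2 [0->2 ok]
  26: obs=x cand={1,2,3,4} pick 4 [2->4 ok]
  27: obs=x cand={1,2,3,4} pick 4 [4->4 ok]

0,0,0,1,4,5,2,2,2,0,0,0,2,3,0,1,2,2,2,2,4,5,2,3,0,2,4,4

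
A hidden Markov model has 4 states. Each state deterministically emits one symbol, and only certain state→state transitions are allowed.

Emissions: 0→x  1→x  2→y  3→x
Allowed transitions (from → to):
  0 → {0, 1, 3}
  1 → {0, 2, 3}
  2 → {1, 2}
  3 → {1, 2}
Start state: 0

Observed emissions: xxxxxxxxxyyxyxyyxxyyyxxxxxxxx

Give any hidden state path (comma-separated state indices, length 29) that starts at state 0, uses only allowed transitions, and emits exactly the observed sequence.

0,3,1,0,0,3,1,3,1,2,2,1,2,1,2,2,1,3,2,2,2,1,0,0,3,1,0,3,1

  t0 'x' -> {0,1,3}, take 0 (start)
  t1 'x' -> {0,1,3}, take 3 (0->3 ok)
  t2 'x' -> {0,1,3}, take 1 (3->1 ok)
  t3 'x' -> {0,1,3}, take 0 (1->0 ok)
  t4 'x' -> {0,1,3}, take 0 (0->0 ok)
  t5 'x' -> {0,1,3}, take 3 (0->3 ok)
  t6 'x' -> {0,1,3}, take 1 (3->1 ok)
  t7 'x' -> {0,1,3}, take 3 (1->3 ok)
  t8 'x' -> {0,1,3}, take 1 (3->1 ok)
  t9 'y' -> {2}, take 2 (1->2 ok)
  t10 'y' -> {2}, take 2 (2->2 ok)
  t11 'x' -> {0,1,3}, take 1 (2->1 ok)
  t12 'y' -> {2}, take 2 (1->2 ok)
  t13 'x' -> {0,1,3}, take 1 (2->1 ok)
  t14 'y' -> {2}, take 2 (1->2 ok)
  t15 'y' -> {2}, take 2 (2->2 ok)
  t16 'x' -> {0,1,3}, take 1 (2->1 ok)
  t17 'x' -> {0,1,3}, take 3 (1->3 ok)
  t18 'y' -> {2}, take 2 (3->2 ok)
  t19 'y' -> {2}, take 2 (2->2 ok)
  t20 'y' -> {2}, take 2 (2->2 ok)
  t21 'x' -> {0,1,3}, take 1 (2->1 ok)
  t22 'x' -> {0,1,3}, take 0 (1->0 ok)
  t23 'x' -> {0,1,3}, take 0 (0->0 ok)
  t24 'x' -> {0,1,3}, take 3 (0->3 ok)
  t25 'x' -> {0,1,3}, take 1 (3->1 ok)
  t26 'x' -> {0,1,3}, take 0 (1->0 ok)
  t27 'x' -> {0,1,3}, take 3 (0->3 ok)
  t28 'x' -> {0,1,3}, take 1 (3->1 ok)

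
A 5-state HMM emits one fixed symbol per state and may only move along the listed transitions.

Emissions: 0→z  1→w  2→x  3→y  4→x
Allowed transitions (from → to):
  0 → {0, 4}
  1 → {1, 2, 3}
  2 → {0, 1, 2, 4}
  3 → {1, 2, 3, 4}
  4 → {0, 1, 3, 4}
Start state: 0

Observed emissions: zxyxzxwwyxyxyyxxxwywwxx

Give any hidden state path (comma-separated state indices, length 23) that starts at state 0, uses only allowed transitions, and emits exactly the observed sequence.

  [0] z  {0}  => 0  start
  [1] x  {2,4}  => 4  0->4 ok
  [2] y  {3}  => 3  4->3 ok
  [3] x  {2,4}  => 4  3->4 ok
  [4] z  {0}  => 0  4->0 ok
  [5] x  {2,4}  => 4  0->4 ok
  [6] w  {1}  => 1  4->1 ok
  [7] w  {1}  => 1  1->1 ok
  [8] y  {3}  => 3  1->3 ok
  [9] x  {2,4}  => 4  3->4 ok
  [10] y  {3}  => 3  4->3 ok
  [11] x  {2,4}  => 4  3->4 ok
  [12] y  {3}  => 3  4->3 ok
  [13] y  {3}  => 3  3->3 ok
  [14] x  {2,4}  => 2  3->2 ok
  [15] x  {2,4}  => 2  2->2 ok
  [16] x  {2,4}  => 2  2->2 ok
  [17] w  {1}  => 1  2->1 ok
  [18] y  {3}  => 3  1->3 ok
  [19] w  {1}  => 1  3->1 ok
  [20] w  {1}  => 1  1->1 ok
  [21] x  {2,4}  => 2  1->2 ok
  [22] x  {2,4}  => 2  2->2 ok

0,4,3,4,0,4,1,1,3,4,3,4,3,3,2,2,2,1,3,1,1,2,2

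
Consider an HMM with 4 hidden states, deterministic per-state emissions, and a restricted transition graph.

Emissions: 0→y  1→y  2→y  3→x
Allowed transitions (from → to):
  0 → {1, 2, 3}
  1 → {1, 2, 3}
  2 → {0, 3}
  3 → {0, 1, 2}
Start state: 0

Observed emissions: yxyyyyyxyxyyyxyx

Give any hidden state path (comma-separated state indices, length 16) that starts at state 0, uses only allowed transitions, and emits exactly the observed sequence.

0,3,1,2,0,1,2,3,2,3,1,1,1,3,1,3

  t0 'y' -> {0,1,2}, take 0 (start)
  t1 'x' -> {3}, take 3 (0->3 ok)
  t2 'y' -> {0,1,2}, take 1 (3->1 ok)
  t3 'y' -> {0,1,2}, take 2 (1->2 ok)
  t4 'y' -> {0,1,2}, take 0 (2->0 ok)
  t5 'y' -> {0,1,2}, take 1 (0->1 ok)
  t6 'y' -> {0,1,2}, take 2 (1->2 ok)
  t7 'x' -> {3}, take 3 (2->3 ok)
  t8 'y' -> {0,1,2}, take 2 (3->2 ok)
  t9 'x' -> {3}, take 3 (2->3 ok)
  t10 'y' -> {0,1,2}, take 1 (3->1 ok)
  t11 'y' -> {0,1,2}, take 1 (1->1 ok)
  t12 'y' -> {0,1,2}, take 1 (1->1 ok)
  t13 'x' -> {3}, take 3 (1->3 ok)
  t14 'y' -> {0,1,2}, take 1 (3->1 ok)
  t15 'x' -> {3}, take 3 (1->3 ok)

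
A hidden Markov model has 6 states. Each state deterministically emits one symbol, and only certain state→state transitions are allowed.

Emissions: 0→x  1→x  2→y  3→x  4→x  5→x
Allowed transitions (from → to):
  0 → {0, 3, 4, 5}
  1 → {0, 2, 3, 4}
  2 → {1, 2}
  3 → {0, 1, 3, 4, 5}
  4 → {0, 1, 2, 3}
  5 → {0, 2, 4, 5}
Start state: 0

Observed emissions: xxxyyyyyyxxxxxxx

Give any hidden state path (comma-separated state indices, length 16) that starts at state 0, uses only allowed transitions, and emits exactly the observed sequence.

0,0,4,2,2,2,2,2,2,1,3,5,5,5,5,0

  0: obs=x cand={0,1,3,4,5} pick 0 [start]
  1: obs=x cand={0,1,3,4,5} pick 0 [0->0 ok]
  2: obs=x cand={0,1,3,4,5} pick 4 [0->4 ok]
  3: obs=y cand={2} pick 2 [4->2 ok]
  4: obs=y cand={2} pick 2 [2->2 ok]
  5: obs=y cand={2} pick 2 [2->2 ok]
  6: obs=y cand={2} pick 2 [2->2 ok]
  7: obs=y cand={2} pick 2 [2->2 ok]
  8: obs=y cand={2} pick 2 [2->2 ok]
  9: obs=x cand={0,1,3,4,5} pick 1 [2->1 ok]
  10: obs=x cand={0,1,3,4,5} pick 3 [1->3 ok]
  11: obs=x cand={0,1,3,4,5} pick 5 [3->5 ok]
  12: obs=x cand={0,1,3,4,5} pick 5 [5->5 ok]
  13: obs=x cand={0,1,3,4,5} pick 5 [5->5 ok]
  14: obs=x cand={0,1,3,4,5} pick 5 [5->5 ok]
  15: obs=x cand={0,1,3,4,5} pick 0 [5->0 ok]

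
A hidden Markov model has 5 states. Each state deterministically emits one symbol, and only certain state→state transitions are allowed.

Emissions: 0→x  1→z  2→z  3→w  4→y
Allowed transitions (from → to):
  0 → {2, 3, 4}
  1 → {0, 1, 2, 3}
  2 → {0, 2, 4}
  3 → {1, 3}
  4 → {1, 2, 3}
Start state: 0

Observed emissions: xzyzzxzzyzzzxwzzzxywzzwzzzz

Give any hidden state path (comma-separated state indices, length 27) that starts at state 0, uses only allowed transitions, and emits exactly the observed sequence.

0,2,4,2,2,0,2,2,4,1,1,1,0,3,1,1,2,0,4,3,1,1,3,1,1,2,2

  [0] x  {0}  => 0  start
  [1] z  {1,2}  => 2  0->2 ok
  [2] y  {4}  => 4  2->4 ok
  [3] z  {1,2}  => 2  4->2 ok
  [4] z  {1,2}  => 2  2->2 ok
  [5] x  {0}  => 0  2->0 ok
  [6] z  {1,2}  => 2  0->2 ok
  [7] z  {1,2}  => 2  2->2 ok
  [8] y  {4}  => 4  2->4 ok
  [9] z  {1,2}  => 1  4->1 ok
  [10] z  {1,2}  => 1  1->1 ok
  [11] z  {1,2}  => 1  1->1 ok
  [12] x  {0}  => 0  1->0 ok
  [13] w  {3}  => 3  0->3 ok
  [14] z  {1,2}  => 1  3->1 ok
  [15] z  {1,2}  => 1  1->1 ok
  [16] z  {1,2}  => 2  1->2 ok
  [17] x  {0}  => 0  2->0 ok
  [18] y  {4}  => 4  0->4 ok
  [19] w  {3}  => 3  4->3 ok
  [20] z  {1,2}  => 1  3->1 ok
  [21] z  {1,2}  => 1  1->1 ok
  [22] w  {3}  => 3  1->3 ok
  [23] z  {1,2}  => 1  3->1 ok
  [24] z  {1,2}  => 1  1->1 ok
  [25] z  {1,2}  => 2  1->2 ok
  [26] z  {1,2}  => 2  2->2 ok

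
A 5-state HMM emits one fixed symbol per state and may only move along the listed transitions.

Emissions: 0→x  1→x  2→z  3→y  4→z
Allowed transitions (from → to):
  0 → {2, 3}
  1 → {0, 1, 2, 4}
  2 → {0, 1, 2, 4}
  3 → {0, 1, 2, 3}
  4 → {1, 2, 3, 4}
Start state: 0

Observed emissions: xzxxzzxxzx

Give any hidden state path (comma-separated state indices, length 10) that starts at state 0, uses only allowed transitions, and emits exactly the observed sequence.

0,2,1,0,2,4,1,0,2,1

  0: obs=x cand={0,1} pick 0 [start]
  1: obs=z cand={2,4} pick 2 [0->2 ok]
  2: obs=x cand={0,1} pick 1 [2->1 ok]
  3: obs=x cand={0,1} pick 0 [1->0 ok]
  4: obs=z cand={2,4} pick 2 [0->2 ok]
  5: obs=z cand={2,4} pick 4 [2->4 ok]
  6: obs=x cand={0,1} pick 1 [4->1 ok]
  7: obs=x cand={0,1} pick 0 [1->0 ok]
  8: obs=z cand={2,4} pick 2 [0->2 ok]
  9: obs=x cand={0,1} pick 1 [2->1 ok]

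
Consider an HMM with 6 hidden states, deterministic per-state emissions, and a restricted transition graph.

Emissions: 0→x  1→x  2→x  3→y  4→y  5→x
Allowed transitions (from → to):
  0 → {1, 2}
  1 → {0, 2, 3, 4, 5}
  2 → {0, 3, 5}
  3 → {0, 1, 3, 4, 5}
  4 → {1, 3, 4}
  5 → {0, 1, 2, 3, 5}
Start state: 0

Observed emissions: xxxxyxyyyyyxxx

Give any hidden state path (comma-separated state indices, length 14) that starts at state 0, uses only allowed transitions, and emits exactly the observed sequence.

  0: obs=x cand={0,1,2,5} pick 0 [start]
  1: obs=x cand={0,1,2,5} pick 1 [0->1 ok]
  2: obs=x cand={0,1,2,5} pick 0 [1->0 ok]
  3: obs=x cand={0,1,2,5} pick 2 [0->2 ok]
  4: obs=y cand={3,4} pick 3 [2->3 ok]
  5: obs=x cand={0,1,2,5} pick 5 [3->5 ok]
  6: obs=y cand={3,4} pick 3 [5->3 ok]
  7: obs=y cand={3,4} pick 4 [3->4 ok]
  8: obs=y cand={3,4} pick 3 [4->3 ok]
  9: obs=y cand={3,4} pick 4 [3->4 ok]
  10: obs=y cand={3,4} pick 3 [4->3 ok]
  11: obs=x cand={0,1,2,5} pick 1 [3->1 ok]
  12: obs=x cand={0,1,2,5} pick 5 [1->5 ok]
  13: obs=x cand={0,1,2,5} pick 2 [5->2 ok]

0,1,0,2,3,5,3,4,3,4,3,1,5,2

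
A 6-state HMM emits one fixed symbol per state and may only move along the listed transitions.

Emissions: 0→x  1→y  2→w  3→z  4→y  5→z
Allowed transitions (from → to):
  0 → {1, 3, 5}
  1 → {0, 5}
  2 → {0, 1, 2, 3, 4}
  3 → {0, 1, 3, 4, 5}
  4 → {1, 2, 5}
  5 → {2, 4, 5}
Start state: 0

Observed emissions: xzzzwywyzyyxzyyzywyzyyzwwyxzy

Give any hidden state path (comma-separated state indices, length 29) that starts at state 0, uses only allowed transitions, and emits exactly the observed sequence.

  t0 'x' -> {0}, take 0 (start)
  t1 'z' -> {3,5}, take 3 (0->3 ok)
  t2 'z' -> {3,5}, take 3 (3->3 ok)
  t3 'z' -> {3,5}, take 5 (3->5 ok)
  t4 'w' -> {2}, take 2 (5->2 ok)
  t5 'y' -> {1,4}, take 4 (2->4 ok)
  t6 'w' -> {2}, take 2 (4->2 ok)
  t7 'y' -> {1,4}, take 4 (2->4 ok)
  t8 'z' -> {3,5}, take 5 (4->5 ok)
  t9 'y' -> {1,4}, take 4 (5->4 ok)
  t10 'y' -> {1,4}, take 1 (4->1 ok)
  t11 'x' -> {0}, take 0 (1->0 ok)
  t12 'z' -> {3,5}, take 3 (0->3 ok)
  t13 'y' -> {1,4}, take 4 (3->4 ok)
  t14 'y' -> {1,4}, take 1 (4->1 ok)
  t15 'z' -> {3,5}, take 5 (1->5 ok)
  t16 'y' -> {1,4}, take 4 (5->4 ok)
  t17 'w' -> {2}, take 2 (4->2 ok)
  t18 'y' -> {1,4}, take 1 (2->1 ok)
  t19 'z' -> {3,5}, take 5 (1->5 ok)
  t20 'y' -> {1,4}, take 4 (5->4 ok)
  t21 'y' -> {1,4}, take 1 (4->1 ok)
  t22 'z' -> {3,5}, take 5 (1->5 ok)
  t23 'w' -> {2}, take 2 (5->2 ok)
  t24 'w' -> {2}, take 2 (2->2 ok)
  t25 'y' -> {1,4}, take 1 (2->1 ok)
  t26 'x' -> {0}, take 0 (1->0 ok)
  t27 'z' -> {3,5}, take 5 (0->5 ok)
  t28 'y' -> {1,4}, take 4 (5->4 ok)

0,3,3,5,2,4,2,4,5,4,1,0,3,4,1,5,4,2,1,5,4,1,5,2,2,1,0,5,4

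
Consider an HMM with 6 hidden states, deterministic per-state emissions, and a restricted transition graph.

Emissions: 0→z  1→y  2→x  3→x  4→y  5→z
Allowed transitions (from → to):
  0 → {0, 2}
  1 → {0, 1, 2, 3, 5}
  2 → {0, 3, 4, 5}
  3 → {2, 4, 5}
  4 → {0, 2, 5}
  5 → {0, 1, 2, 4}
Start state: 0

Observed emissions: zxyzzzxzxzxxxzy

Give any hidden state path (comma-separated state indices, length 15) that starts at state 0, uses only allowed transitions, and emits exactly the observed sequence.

0,2,4,0,0,0,2,0,2,0,2,3,2,5,4

  0: obs=z cand={0,5} pick 0 [start]
  1: obs=x cand={2,3} pick 2 [0->2 ok]
  2: obs=y cand={1,4} pick 4 [2->4 ok]
  3: obs=z cand={0,5} pick 0 [4->0 ok]
  4: obs=z cand={0,5} pick 0 [0->0 ok]
  5: obs=z cand={0,5} pick 0 [0->0 ok]
  6: obs=x cand={2,3} pick 2 [0->2 ok]
  7: obs=z cand={0,5} pick 0 [2->0 ok]
  8: obs=x cand={2,3} pick 2 [0->2 ok]
  9: obs=z cand={0,5} pick 0 [2->0 ok]
  10: obs=x cand={2,3} pick 2 [0->2 ok]
  11: obs=x cand={2,3} pick 3 [2->3 ok]
  12: obs=x cand={2,3} pick 2 [3->2 ok]
  13: obs=z cand={0,5} pick 5 [2->5 ok]
  14: obs=y cand={1,4} pick 4 [5->4 ok]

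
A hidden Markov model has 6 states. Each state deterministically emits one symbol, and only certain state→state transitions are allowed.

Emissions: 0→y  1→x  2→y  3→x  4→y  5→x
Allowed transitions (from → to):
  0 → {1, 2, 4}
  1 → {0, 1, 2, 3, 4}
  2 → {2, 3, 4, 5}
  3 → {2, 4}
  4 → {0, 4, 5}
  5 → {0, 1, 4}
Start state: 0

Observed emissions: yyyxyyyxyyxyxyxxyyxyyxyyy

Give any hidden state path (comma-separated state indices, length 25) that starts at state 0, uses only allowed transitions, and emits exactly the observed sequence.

  [0] y  {0,2,4}  => 0  start
  [1] y  {0,2,4}  => 2  0->2 ok
  [2] y  {0,2,4}  => 4  2->4 ok
  [3] x  {1,3,5}  => 5  4->5 ok
  [4] y  {0,2,4}  => 4  5->4 ok
  [5] y  {0,2,4}  => 0  4->0 ok
  [6] y  {0,2,4}  => 4  0->4 ok
  [7] x  {1,3,5}  => 5  4->5 ok
  [8] y  {0,2,4}  => 4  5->4 ok
  [9] y  {0,2,4}  => 4  4->4 ok
  [10] x  {1,3,5}  => 5  4->5 ok
  [11] y  {0,2,4}  => 4  5->4 ok
  [12] x  {1,3,5}  => 5  4->5 ok
  [13] y  {0,2,4}  => 0  5->0 ok
  [14] x  {1,3,5}  => 1  0->1 ok
  [15] x  {1,3,5}  => 3  1->3 ok
  [16] y  {0,2,4}  => 2  3->2 ok
  [17] y  {0,2,4}  => 2  2->2 ok
  [18] x  {1,3,5}  => 5  2->5 ok
  [19] y  {0,2,4}  => 4  5->4 ok
  [20] y  {0,2,4}  => 4  4->4 ok
  [21] x  {1,3,5}  => 5  4->5 ok
  [22] y  {0,2,4}  => 0  5->0 ok
  [23] y  {0,2,4}  => 4  0->4 ok
  [24] y  {0,2,4}  => 4  4->4 ok

0,2,4,5,4,0,4,5,4,4,5,4,5,0,1,3,2,2,5,4,4,5,0,4,4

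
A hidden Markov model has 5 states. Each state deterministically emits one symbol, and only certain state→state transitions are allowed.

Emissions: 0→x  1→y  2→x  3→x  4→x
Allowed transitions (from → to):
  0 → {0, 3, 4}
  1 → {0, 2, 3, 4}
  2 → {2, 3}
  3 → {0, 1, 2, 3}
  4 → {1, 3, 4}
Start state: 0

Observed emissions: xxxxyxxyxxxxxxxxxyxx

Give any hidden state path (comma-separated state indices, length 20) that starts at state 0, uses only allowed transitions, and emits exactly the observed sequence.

0,4,4,4,1,0,3,1,2,2,2,3,0,0,4,4,3,1,2,2

  t0 'x' -> {0,2,3,4}, take 0 (start)
  t1 'x' -> {0,2,3,4}, take 4 (0->4 ok)
  t2 'x' -> {0,2,3,4}, take 4 (4->4 ok)
  t3 'x' -> {0,2,3,4}, take 4 (4->4 ok)
  t4 'y' -> {1}, take 1 (4->1 ok)
  t5 'x' -> {0,2,3,4}, take 0 (1->0 ok)
  t6 'x' -> {0,2,3,4}, take 3 (0->3 ok)
  t7 'y' -> {1}, take 1 (3->1 ok)
  t8 'x' -> {0,2,3,4}, take 2 (1->2 ok)
  t9 'x' -> {0,2,3,4}, take 2 (2->2 ok)
  t10 'x' -> {0,2,3,4}, take 2 (2->2 ok)
  t11 'x' -> {0,2,3,4}, take 3 (2->3 ok)
  t12 'x' -> {0,2,3,4}, take 0 (3->0 ok)
  t13 'x' -> {0,2,3,4}, take 0 (0->0 ok)
  t14 'x' -> {0,2,3,4}, take 4 (0->4 ok)
  t15 'x' -> {0,2,3,4}, take 4 (4->4 ok)
  t16 'x' -> {0,2,3,4}, take 3 (4->3 ok)
  t17 'y' -> {1}, take 1 (3->1 ok)
  t18 'x' -> {0,2,3,4}, take 2 (1->2 ok)
  t19 'x' -> {0,2,3,4}, take 2 (2->2 ok)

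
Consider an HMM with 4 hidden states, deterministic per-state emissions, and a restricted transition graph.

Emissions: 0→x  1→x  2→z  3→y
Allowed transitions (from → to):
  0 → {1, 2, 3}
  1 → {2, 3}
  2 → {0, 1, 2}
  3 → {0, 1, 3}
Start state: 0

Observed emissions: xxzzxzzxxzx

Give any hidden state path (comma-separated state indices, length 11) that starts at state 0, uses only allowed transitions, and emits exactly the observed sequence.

0,1,2,2,0,2,2,0,1,2,0

  0: obs=x cand={0,1} pick 0 [start]
  1: obs=x cand={0,1} pick 1 [0->1 ok]
  2: obs=z cand={2} pick 2 [1->2 ok]
  3: obs=z cand={2} pick 2 [2->2 ok]
  4: obs=x cand={0,1} pick 0 [2->0 ok]
  5: obs=z cand={2} pick 2 [0->2 ok]
  6: obs=z cand={2} pick 2 [2->2 ok]
  7: obs=x cand={0,1} pick 0 [2->0 ok]
  8: obs=x cand={0,1} pick 1 [0->1 ok]
  9: obs=z cand={2} pick 2 [1->2 ok]
  10: obs=x cand={0,1} pick 0 [2->0 ok]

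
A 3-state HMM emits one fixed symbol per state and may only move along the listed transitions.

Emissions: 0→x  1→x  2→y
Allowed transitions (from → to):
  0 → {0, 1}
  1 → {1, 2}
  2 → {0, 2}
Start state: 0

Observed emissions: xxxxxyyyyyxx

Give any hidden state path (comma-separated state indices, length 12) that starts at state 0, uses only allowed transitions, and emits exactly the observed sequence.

0,0,0,1,1,2,2,2,2,2,0,1

  [0] x  {0,1}  => 0  start
  [1] x  {0,1}  => 0  0->0 ok
  [2] x  {0,1}  => 0  0->0 ok
  [3] x  {0,1}  => 1  0->1 ok
  [4] x  {0,1}  => 1  1->1 ok
  [5] y  {2}  => 2  1->2 ok
  [6] y  {2}  => 2  2->2 ok
  [7] y  {2}  => 2  2->2 ok
  [8] y  {2}  => 2  2->2 ok
  [9] y  {2}  => 2  2->2 ok
  [10] x  {0,1}  => 0  2->0 ok
  [11] x  {0,1}  => 1  0->1 ok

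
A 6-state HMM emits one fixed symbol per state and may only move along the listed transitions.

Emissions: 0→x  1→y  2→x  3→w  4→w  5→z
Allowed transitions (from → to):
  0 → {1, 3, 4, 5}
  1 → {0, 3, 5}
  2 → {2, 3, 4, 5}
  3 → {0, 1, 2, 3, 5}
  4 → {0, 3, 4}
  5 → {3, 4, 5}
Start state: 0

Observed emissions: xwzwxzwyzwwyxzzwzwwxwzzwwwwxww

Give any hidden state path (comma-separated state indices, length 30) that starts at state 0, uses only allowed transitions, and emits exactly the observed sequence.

0,3,5,4,0,5,3,1,5,4,3,1,0,5,5,3,5,4,3,0,3,5,5,3,3,3,3,0,3,3

  pos 0: x in {0,2}, choose 0; start
  pos 1: w in {3,4}, choose 3; 0->3 ok
  pos 2: z in {5}, choose 5; 3->5 ok
  pos 3: w in {3,4}, choose 4; 5->4 ok
  pos 4: x in {0,2}, choose 0; 4->0 ok
  pos 5: z in {5}, choose 5; 0->5 ok
  pos 6: w in {3,4}, choose 3; 5->3 ok
  pos 7: y in {1}, choose 1; 3->1 ok
  pos 8: z in {5}, choose 5; 1->5 ok
  pos 9: w in {3,4}, choose 4; 5->4 ok
  pos 10: w in {3,4}, choose 3; 4->3 ok
  pos 11: y in {1}, choose 1; 3->1 ok
  pos 12: x in {0,2}, choose 0; 1->0 ok
  pos 13: z in {5}, choose 5; 0->5 ok
  pos 14: z in {5}, choose 5; 5->5 ok
  pos 15: w in {3,4}, choose 3; 5->3 ok
  pos 16: z in {5}, choose 5; 3->5 ok
  pos 17: w in {3,4}, choose 4; 5->4 ok
  pos 18: w in {3,4}, choose 3; 4->3 ok
  pos 19: x in {0,2}, choose 0; 3->0 ok
  pos 20: w in {3,4}, choose 3; 0->3 ok
  pos 21: z in {5}, choose 5; 3->5 ok
  pos 22: z in {5}, choose 5; 5->5 ok
  pos 23: w in {3,4}, choose 3; 5->3 ok
  pos 24: w in {3,4}, choose 3; 3->3 ok
  pos 25: w in {3,4}, choose 3; 3->3 ok
  pos 26: w in {3,4}, choose 3; 3->3 ok
  pos 27: x in {0,2}, choose 0; 3->0 ok
  pos 28: w in {3,4}, choose 3; 0->3 ok
  pos 29: w in {3,4}, choose 3; 3->3 ok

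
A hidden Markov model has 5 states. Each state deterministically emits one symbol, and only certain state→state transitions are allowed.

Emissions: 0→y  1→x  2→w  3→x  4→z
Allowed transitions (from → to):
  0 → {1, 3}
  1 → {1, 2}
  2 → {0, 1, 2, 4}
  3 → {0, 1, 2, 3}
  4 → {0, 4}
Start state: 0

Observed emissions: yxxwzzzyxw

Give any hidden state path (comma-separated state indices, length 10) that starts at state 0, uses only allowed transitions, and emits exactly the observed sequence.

0,3,1,2,4,4,4,0,1,2

  0: obs=y cand={0} pick 0 [start]
  1: obs=x cand={1,3} pick 3 [0->3 ok]
  2: obs=x cand={1,3} pick 1 [3->1 ok]
  3: obs=w cand={2} pick 2 [1->2 ok]
  4: obs=z cand={4} pick 4 [2->4 ok]
  5: obs=z cand={4} pick 4 [4->4 ok]
  6: obs=z cand={4} pick 4 [4->4 ok]
  7: obs=y cand={0} pick 0 [4->0 ok]
  8: obs=x cand={1,3} pick 1 [0->1 ok]
  9: obs=w cand={2} pick 2 [1->2 ok]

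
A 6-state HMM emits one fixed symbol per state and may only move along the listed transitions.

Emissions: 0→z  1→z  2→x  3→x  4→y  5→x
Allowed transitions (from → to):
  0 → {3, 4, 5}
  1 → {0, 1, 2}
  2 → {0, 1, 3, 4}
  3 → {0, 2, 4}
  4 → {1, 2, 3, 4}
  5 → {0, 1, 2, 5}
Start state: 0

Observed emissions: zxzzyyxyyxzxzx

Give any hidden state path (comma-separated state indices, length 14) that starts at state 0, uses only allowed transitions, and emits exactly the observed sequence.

  t0 'z' -> {0,1}, take 0 (start)
  t1 'x' -> {2,3,5}, take 5 (0->5 ok)
  t2 'z' -> {0,1}, take 1 (5->1 ok)
  t3 'z' -> {0,1}, take 0 (1->0 ok)
  t4 'y' -> {4}, take 4 (0->4 ok)
  t5 'y' -> {4}, take 4 (4->4 ok)
  t6 'x' -> {2,3,5}, take 3 (4->3 ok)
  t7 'y' -> {4}, take 4 (3->4 ok)
  t8 'y' -> {4}, take 4 (4->4 ok)
  t9 'x' -> {2,3,5}, take 2 (4->2 ok)
  t10 'z' -> {0,1}, take 1 (2->1 ok)
  t11 'x' -> {2,3,5}, take 2 (1->2 ok)
  t12 'z' -> {0,1}, take 1 (2->1 ok)
  t13 'x' -> {2,3,5}, take 2 (1->2 ok)

0,5,1,0,4,4,3,4,4,2,1,2,1,2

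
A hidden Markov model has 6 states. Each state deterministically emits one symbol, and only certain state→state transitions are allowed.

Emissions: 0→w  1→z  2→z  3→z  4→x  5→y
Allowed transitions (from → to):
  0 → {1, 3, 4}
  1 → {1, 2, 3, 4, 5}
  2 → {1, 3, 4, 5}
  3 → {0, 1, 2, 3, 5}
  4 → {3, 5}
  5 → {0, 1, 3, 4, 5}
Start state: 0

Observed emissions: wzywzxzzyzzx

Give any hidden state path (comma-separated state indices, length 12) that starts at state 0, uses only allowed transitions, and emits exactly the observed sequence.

  pos 0: w in {0}, choose 0; start
  pos 1: z in {1,2,3}, choose 1; 0->1 ok
  pos 2: y in {5}, choose 5; 1->5 ok
  pos 3: w in {0}, choose 0; 5->0 ok
  pos 4: z in {1,2,3}, choose 1; 0->1 ok
  pos 5: x in {4}, choose 4; 1->4 ok
  pos 6: z in {1,2,3}, choose 3; 4->3 ok
  pos 7: z in {1,2,3}, choose 2; 3->2 ok
  pos 8: y in {5}, choose 5; 2->5 ok
  pos 9: z in {1,2,3}, choose 1; 5->1 ok
  pos 10: z in {1,2,3}, choose 2; 1->2 ok
  pos 11: x in {4}, choose 4; 2->4 ok

0,1,5,0,1,4,3,2,5,1,2,4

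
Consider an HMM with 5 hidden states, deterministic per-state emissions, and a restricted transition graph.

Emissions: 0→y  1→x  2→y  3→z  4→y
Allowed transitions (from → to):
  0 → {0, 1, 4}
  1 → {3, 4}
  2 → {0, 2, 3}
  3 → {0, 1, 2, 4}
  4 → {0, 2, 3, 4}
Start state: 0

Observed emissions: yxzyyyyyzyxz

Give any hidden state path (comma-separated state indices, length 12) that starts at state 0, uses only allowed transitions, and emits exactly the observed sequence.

0,1,3,2,0,0,4,2,3,0,1,3

  0: obs=y cand={0,2,4} pick 0 [start]
  1: obs=x cand={1} pick 1 [0->1 ok]
  2: obs=z cand={3} pick 3 [1->3 ok]
  3: obs=y cand={0,2,4} pick 2 [3->2 ok]
  4: obs=y cand={0,2,4} pick 0 [2->0 ok]
  5: obs=y cand={0,2,4} pick 0 [0->0 ok]
  6: obs=y cand={0,2,4} pick 4 [0->4 ok]
  7: obs=y cand={0,2,4} pick 2 [4->2 ok]
  8: obs=z cand={3} pick 3 [2->3 ok]
  9: obs=y cand={0,2,4} pick 0 [3->0 ok]
  10: obs=x cand={1} pick 1 [0->1 ok]
  11: obs=z cand={3} pick 3 [1->3 ok]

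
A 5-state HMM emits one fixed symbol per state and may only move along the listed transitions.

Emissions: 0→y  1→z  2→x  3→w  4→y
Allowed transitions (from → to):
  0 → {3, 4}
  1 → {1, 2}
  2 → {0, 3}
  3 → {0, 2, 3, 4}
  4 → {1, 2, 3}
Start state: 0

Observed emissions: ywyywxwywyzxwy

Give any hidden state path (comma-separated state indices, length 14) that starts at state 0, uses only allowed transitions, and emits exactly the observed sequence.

  pos 0: y in {0,4}, choose 0; start
  pos 1: w in {3}, choose 3; 0->3 ok
  pos 2: y in {0,4}, choose 0; 3->0 ok
  pos 3: y in {0,4}, choose 4; 0->4 ok
  pos 4: w in {3}, choose 3; 4->3 ok
  pos 5: x in {2}, choose 2; 3->2 ok
  pos 6: w in {3}, choose 3; 2->3 ok
  pos 7: y in {0,4}, choose 0; 3->0 ok
  pos 8: w in {3}, choose 3; 0->3 ok
  pos 9: y in {0,4}, choose 4; 3->4 ok
  pos 10: z in {1}, choose 1; 4->1 ok
  pos 11: x in {2}, choose 2; 1->2 ok
  pos 12: w in {3}, choose 3; 2->3 ok
  pos 13: y in {0,4}, choose 4; 3->4 ok

0,3,0,4,3,2,3,0,3,4,1,2,3,4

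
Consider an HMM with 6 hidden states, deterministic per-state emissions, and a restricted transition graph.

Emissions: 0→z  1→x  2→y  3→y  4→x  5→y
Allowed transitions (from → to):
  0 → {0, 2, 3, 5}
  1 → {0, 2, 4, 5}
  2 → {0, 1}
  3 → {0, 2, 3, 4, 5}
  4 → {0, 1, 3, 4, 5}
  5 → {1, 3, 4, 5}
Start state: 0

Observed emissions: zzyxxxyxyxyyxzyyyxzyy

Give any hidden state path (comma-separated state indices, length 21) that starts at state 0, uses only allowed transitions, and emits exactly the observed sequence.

0,0,5,1,4,4,5,4,3,4,3,2,1,0,5,3,5,1,0,5,3

  t0 'z' -> {0}, take 0 (start)
  t1 'z' -> {0}, take 0 (0->0 ok)
  t2 'y' -> {2,3,5}, take 5 (0->5 ok)
  t3 'x' -> {1,4}, take 1 (5->1 ok)
  t4 'x' -> {1,4}, take 4 (1->4 ok)
  t5 'x' -> {1,4}, take 4 (4->4 ok)
  t6 'y' -> {2,3,5}, take 5 (4->5 ok)
  t7 'x' -> {1,4}, take 4 (5->4 ok)
  t8 'y' -> {2,3,5}, take 3 (4->3 ok)
  t9 'x' -> {1,4}, take 4 (3->4 ok)
  t10 'y' -> {2,3,5}, take 3 (4->3 ok)
  t11 'y' -> {2,3,5}, take 2 (3->2 ok)
  t12 'x' -> {1,4}, take 1 (2->1 ok)
  t13 'z' -> {0}, take 0 (1->0 ok)
  t14 'y' -> {2,3,5}, take 5 (0->5 ok)
  t15 'y' -> {2,3,5}, take 3 (5->3 ok)
  t16 'y' -> {2,3,5}, take 5 (3->5 ok)
  t17 'x' -> {1,4}, take 1 (5->1 ok)
  t18 'z' -> {0}, take 0 (1->0 ok)
  t19 'y' -> {2,3,5}, take 5 (0->5 ok)
  t20 'y' -> {2,3,5}, take 3 (5->3 ok)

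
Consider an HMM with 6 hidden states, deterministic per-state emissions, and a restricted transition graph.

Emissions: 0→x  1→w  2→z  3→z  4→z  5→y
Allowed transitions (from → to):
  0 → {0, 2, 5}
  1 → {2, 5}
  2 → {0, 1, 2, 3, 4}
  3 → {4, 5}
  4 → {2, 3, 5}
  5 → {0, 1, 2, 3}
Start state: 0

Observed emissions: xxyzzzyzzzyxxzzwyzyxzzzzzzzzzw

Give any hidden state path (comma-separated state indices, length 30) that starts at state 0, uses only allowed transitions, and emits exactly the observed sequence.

  0: obs=x cand={0} pick 0 [start]
  1: obs=x cand={0} pick 0 [0->0 ok]
  2: obs=y cand={5} pick 5 [0->5 ok]
  3: obs=z cand={2,3,4} pick 2 [5->2 ok]
  4: obs=z cand={2,3,4} pick 3 [2->3 ok]
  5: obs=z cand={2,3,4} pick 4 [3->4 ok]
  6: obs=y cand={5} pick 5 [4->5 ok]
  7: obs=z cand={2,3,4} pick 3 [5->3 ok]
  8: obs=z cand={2,3,4} pick 4 [3->4 ok]
  9: obs=z cand={2,3,4} pick 3 [4->3 ok]
  10: obs=y cand={5} pick 5 [3->5 ok]
  11: obs=x cand={0} pick 0 [5->0 ok]
  12: obs=x cand={0} pick 0 [0->0 ok]
  13: obs=z cand={2,3,4} pick 2 [0->2 ok]
  14: obs=z cand={2,3,4} pick 2 [2->2 ok]
  15: obs=w cand={1} pick 1 [2->1 ok]
  16: obs=y cand={5} pick 5 [1->5 ok]
  17: obs=z cand={2,3,4} pick 3 [5->3 ok]
  18: obs=y cand={5} pick 5 [3->5 ok]
  19: obs=x cand={0} pick 0 [5->0 ok]
  20: obs=z cand={2,3,4} pick 2 [0->2 ok]
  21: obs=z cand={2,3,4} pick 4 [2->4 ok]
  22: obs=z cand={2,3,4} pick 3 [4->3 ok]
  23: obs=z cand={2,3,4} pick 4 [3->4 ok]
  24: obs=z cand={2,3,4} pick 2 [4->2 ok]
  25: obs=z cand={2,3,4} pick 4 [2->4 ok]
  26: obs=z cand={2,3,4} pick 3 [4->3 ok]
  27: obs=z cand={2,3,4} pick 4 [3->4 ok]
  28: obs=z cand={2,3,4} pick 2 [4->2 ok]
  29: obs=w cand={1} pick 1 [2->1 ok]

0,0,5,2,3,4,5,3,4,3,5,0,0,2,2,1,5,3,5,0,2,4,3,4,2,4,3,4,2,1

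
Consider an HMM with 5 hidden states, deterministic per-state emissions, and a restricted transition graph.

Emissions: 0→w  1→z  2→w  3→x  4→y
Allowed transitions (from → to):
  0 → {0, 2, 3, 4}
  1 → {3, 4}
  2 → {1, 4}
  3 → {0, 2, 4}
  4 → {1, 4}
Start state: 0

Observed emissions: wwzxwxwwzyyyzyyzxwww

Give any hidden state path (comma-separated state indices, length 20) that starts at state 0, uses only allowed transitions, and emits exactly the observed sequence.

0,2,1,3,0,3,0,2,1,4,4,4,1,4,4,1,3,0,0,0

  [0] w  {0,2}  => 0  start
  [1] w  {0,2}  => 2  0->2 ok
  [2] z  {1}  => 1  2->1 ok
  [3] x  {3}  => 3  1->3 ok
  [4] w  {0,2}  => 0  3->0 ok
  [5] x  {3}  => 3  0->3 ok
  [6] w  {0,2}  => 0  3->0 ok
  [7] w  {0,2}  => 2  0->2 ok
  [8] z  {1}  => 1  2->1 ok
  [9] y  {4}  => 4  1->4 ok
  [10] y  {4}  => 4  4->4 ok
  [11] y  {4}  => 4  4->4 ok
  [12] z  {1}  => 1  4->1 ok
  [13] y  {4}  => 4  1->4 ok
  [14] y  {4}  => 4  4->4 ok
  [15] z  {1}  => 1  4->1 ok
  [16] x  {3}  => 3  1->3 ok
  [17] w  {0,2}  => 0  3->0 ok
  [18] w  {0,2}  => 0  0->0 ok
  [19] w  {0,2}  => 0  0->0 ok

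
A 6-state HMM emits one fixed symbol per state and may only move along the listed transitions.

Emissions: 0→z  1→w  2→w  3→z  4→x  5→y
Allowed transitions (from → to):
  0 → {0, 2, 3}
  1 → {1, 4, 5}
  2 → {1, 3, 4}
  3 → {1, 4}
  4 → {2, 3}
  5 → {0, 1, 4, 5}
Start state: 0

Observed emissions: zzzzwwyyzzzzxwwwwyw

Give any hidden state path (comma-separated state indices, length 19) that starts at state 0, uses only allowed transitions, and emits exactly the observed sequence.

  t0 'z' -> {0,3}, take 0 (start)
  t1 'z' -> {0,3}, take 0 (0->0 ok)
  t2 'z' -> {0,3}, take 0 (0->0 ok)
  t3 'z' -> {0,3}, take 3 (0->3 ok)
  t4 'w' -> {1,2}, take 1 (3->1 ok)
  t5 'w' -> {1,2}, take 1 (1->1 ok)
  t6 'y' -> {5}, take 5 (1->5 ok)
  t7 'y' -> {5}, take 5 (5->5 ok)
  t8 'z' -> {0,3}, take 0 (5->0 ok)
  t9 'z' -> {0,3}, take 0 (0->0 ok)
  t10 'z' -> {0,3}, take 0 (0->0 ok)
  t11 'z' -> {0,3}, take 3 (0->3 ok)
  t12 'x' -> {4}, take 4 (3->4 ok)
  t13 'w' -> {1,2}, take 2 (4->2 ok)
  t14 'w' -> {1,2}, take 1 (2->1 ok)
  t15 'w' -> {1,2}, take 1 (1->1 ok)
  t16 'w' -> {1,2}, take 1 (1->1 ok)
  t17 'y' -> {5}, take 5 (1->5 ok)
  t18 'w' -> {1,2}, take 1 (5->1 ok)

0,0,0,3,1,1,5,5,0,0,0,3,4,2,1,1,1,5,1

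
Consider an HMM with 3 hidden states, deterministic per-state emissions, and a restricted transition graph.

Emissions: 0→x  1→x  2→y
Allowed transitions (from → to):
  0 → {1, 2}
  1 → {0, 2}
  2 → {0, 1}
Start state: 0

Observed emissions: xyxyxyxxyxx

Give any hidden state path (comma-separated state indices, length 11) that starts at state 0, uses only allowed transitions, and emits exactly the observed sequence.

  pos 0: x in {0,1}, choose 0; start
  pos 1: y in {2}, choose 2; 0->2 ok
  pos 2: x in {0,1}, choose 1; 2->1 ok
  pos 3: y in {2}, choose 2; 1->2 ok
  pos 4: x in {0,1}, choose 0; 2->0 ok
  pos 5: y in {2}, choose 2; 0->2 ok
  pos 6: x in {0,1}, choose 0; 2->0 ok
  pos 7: x in {0,1}, choose 1; 0->1 ok
  pos 8: y in {2}, choose 2; 1->2 ok
  pos 9: x in {0,1}, choose 0; 2->0 ok
  pos 10: x in {0,1}, choose 1; 0->1 ok

0,2,1,2,0,2,0,1,2,0,1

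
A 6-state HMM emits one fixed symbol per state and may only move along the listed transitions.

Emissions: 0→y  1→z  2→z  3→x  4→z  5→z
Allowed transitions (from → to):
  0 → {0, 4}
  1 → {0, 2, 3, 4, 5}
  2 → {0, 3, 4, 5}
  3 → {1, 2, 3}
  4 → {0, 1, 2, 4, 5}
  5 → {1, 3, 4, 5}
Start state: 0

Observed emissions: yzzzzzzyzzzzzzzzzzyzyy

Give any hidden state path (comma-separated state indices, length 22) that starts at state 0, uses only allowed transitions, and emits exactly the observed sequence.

0,4,1,4,4,2,4,0,4,5,5,4,5,5,4,2,4,4,0,4,0,0

  pos 0: y in {0}, choose 0; start
  pos 1: z in {1,2,4,5}, choose 4; 0->4 ok
  pos 2: z in {1,2,4,5}, choose 1; 4->1 ok
  pos 3: z in {1,2,4,5}, choose 4; 1->4 ok
  pos 4: z in {1,2,4,5}, choose 4; 4->4 ok
  pos 5: z in {1,2,4,5}, choose 2; 4->2 ok
  pos 6: z in {1,2,4,5}, choose 4; 2->4 ok
  pos 7: y in {0}, choose 0; 4->0 ok
  pos 8: z in {1,2,4,5}, choose 4; 0->4 ok
  pos 9: z in {1,2,4,5}, choose 5; 4->5 ok
  pos 10: z in {1,2,4,5}, choose 5; 5->5 ok
  pos 11: z in {1,2,4,5}, choose 4; 5->4 ok
  pos 12: z in {1,2,4,5}, choose 5; 4->5 ok
  pos 13: z in {1,2,4,5}, choose 5; 5->5 ok
  pos 14: z in {1,2,4,5}, choose 4; 5->4 ok
  pos 15: z in {1,2,4,5}, choose 2; 4->2 ok
  pos 16: z in {1,2,4,5}, choose 4; 2->4 ok
  pos 17: z in {1,2,4,5}, choose 4; 4->4 ok
  pos 18: y in {0}, choose 0; 4->0 ok
  pos 19: z in {1,2,4,5}, choose 4; 0->4 ok
  pos 20: y in {0}, choose 0; 4->0 ok
  pos 21: y in {0}, choose 0; 0->0 ok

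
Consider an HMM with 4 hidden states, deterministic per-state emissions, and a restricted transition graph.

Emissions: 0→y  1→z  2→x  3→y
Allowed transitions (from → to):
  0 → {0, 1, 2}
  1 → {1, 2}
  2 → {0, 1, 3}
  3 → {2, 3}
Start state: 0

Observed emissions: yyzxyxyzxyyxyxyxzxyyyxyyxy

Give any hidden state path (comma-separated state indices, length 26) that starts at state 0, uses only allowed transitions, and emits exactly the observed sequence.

0,0,1,2,0,2,0,1,2,0,0,2,0,2,3,2,1,2,3,3,3,2,0,0,2,0

  [0] y  {0,3}  => 0  start
  [1] y  {0,3}  => 0  0->0 ok
  [2] z  {1}  => 1  0->1 ok
  [3] x  {2}  => 2  1->2 ok
  [4] y  {0,3}  => 0  2->0 ok
  [5] x  {2}  => 2  0->2 ok
  [6] y  {0,3}  => 0  2->0 ok
  [7] z  {1}  => 1  0->1 ok
  [8] x  {2}  => 2  1->2 ok
  [9] y  {0,3}  => 0  2->0 ok
  [10] y  {0,3}  => 0  0->0 ok
  [11] x  {2}  => 2  0->2 ok
  [12] y  {0,3}  => 0  2->0 ok
  [13] x  {2}  => 2  0->2 ok
  [14] y  {0,3}  => 3  2->3 ok
  [15] x  {2}  => 2  3->2 ok
  [16] z  {1}  => 1  2->1 ok
  [17] x  {2}  => 2  1->2 ok
  [18] y  {0,3}  => 3  2->3 ok
  [19] y  {0,3}  => 3  3->3 ok
  [20] y  {0,3}  => 3  3->3 ok
  [21] x  {2}  => 2  3->2 ok
  [22] y  {0,3}  => 0  2->0 ok
  [23] y  {0,3}  => 0  0->0 ok
  [24] x  {2}  => 2  0->2 ok
  [25] y  {0,3}  => 0  2->0 ok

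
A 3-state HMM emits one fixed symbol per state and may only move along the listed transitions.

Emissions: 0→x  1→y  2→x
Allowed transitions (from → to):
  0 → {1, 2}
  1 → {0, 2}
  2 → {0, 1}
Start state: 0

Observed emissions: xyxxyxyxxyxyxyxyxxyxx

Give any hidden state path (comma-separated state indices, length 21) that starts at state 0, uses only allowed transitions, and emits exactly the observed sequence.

0,1,2,0,1,2,1,0,2,1,2,1,0,1,2,1,2,0,1,0,2

  t0 'x' -> {0,2}, take 0 (start)
  t1 'y' -> {1}, take 1 (0->1 ok)
  t2 'x' -> {0,2}, take 2 (1->2 ok)
  t3 'x' -> {0,2}, take 0 (2->0 ok)
  t4 'y' -> {1}, take 1 (0->1 ok)
  t5 'x' -> {0,2}, take 2 (1->2 ok)
  t6 'y' -> {1}, take 1 (2->1 ok)
  t7 'x' -> {0,2}, take 0 (1->0 ok)
  t8 'x' -> {0,2}, take 2 (0->2 ok)
  t9 'y' -> {1}, take 1 (2->1 ok)
  t10 'x' -> {0,2}, take 2 (1->2 ok)
  t11 'y' -> {1}, take 1 (2->1 ok)
  t12 'x' -> {0,2}, take 0 (1->0 ok)
  t13 'y' -> {1}, take 1 (0->1 ok)
  t14 'x' -> {0,2}, take 2 (1->2 ok)
  t15 'y' -> {1}, take 1 (2->1 ok)
  t16 'x' -> {0,2}, take 2 (1->2 ok)
  t17 'x' -> {0,2}, take 0 (2->0 ok)
  t18 'y' -> {1}, take 1 (0->1 ok)
  t19 'x' -> {0,2}, take 0 (1->0 ok)
  t20 'x' -> {0,2}, take 2 (0->2 ok)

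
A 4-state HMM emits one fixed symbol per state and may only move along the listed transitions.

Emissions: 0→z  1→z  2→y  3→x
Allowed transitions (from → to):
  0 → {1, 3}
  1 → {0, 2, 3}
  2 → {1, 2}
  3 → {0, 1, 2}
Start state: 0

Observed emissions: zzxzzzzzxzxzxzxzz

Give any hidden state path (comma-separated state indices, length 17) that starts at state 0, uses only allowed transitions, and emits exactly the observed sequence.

0,1,3,0,1,0,1,0,3,1,3,0,3,0,3,0,1

  0: obs=z cand={0,1} pick 0 [start]
  1: obs=z cand={0,1} pick 1 [0->1 ok]
  2: obs=x cand={3} pick 3 [1->3 ok]
  3: obs=z cand={0,1} pick 0 [3->0 ok]
  4: obs=z cand={0,1} pick 1 [0->1 ok]
  5: obs=z cand={0,1} pick 0 [1->0 ok]
  6: obs=z cand={0,1} pick 1 [0->1 ok]
  7: obs=z cand={0,1} pick 0 [1->0 ok]
  8: obs=x cand={3} pick 3 [0->3 ok]
  9: obs=z cand={0,1} pick 1 [3->1 ok]
  10: obs=x cand={3} pick 3 [1->3 ok]
  11: obs=z cand={0,1} pick 0 [3->0 ok]
  12: obs=x cand={3} pick 3 [0->3 ok]
  13: obs=z cand={0,1} pick 0 [3->0 ok]
  14: obs=x cand={3} pick 3 [0->3 ok]
  15: obs=z cand={0,1} pick 0 [3->0 ok]
  16: obs=z cand={0,1} pick 1 [0->1 ok]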